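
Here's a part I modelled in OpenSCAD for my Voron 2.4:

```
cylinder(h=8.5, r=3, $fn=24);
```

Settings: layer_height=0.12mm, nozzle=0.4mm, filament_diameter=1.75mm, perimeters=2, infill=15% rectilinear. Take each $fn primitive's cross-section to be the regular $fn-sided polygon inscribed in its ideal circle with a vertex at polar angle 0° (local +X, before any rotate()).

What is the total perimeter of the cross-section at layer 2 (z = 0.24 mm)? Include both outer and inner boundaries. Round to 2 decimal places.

18.80 mm

At z = 0.24 mm: the r=3 cylinder gives a regular 24-gon of circumradius 3 (constant along its height) (perimeter = 2·24·3.000·sin(180°/24) = 18.80 mm). Overall, the cross-section is a single solid region. Total boundary length (outer) = 18.80 mm.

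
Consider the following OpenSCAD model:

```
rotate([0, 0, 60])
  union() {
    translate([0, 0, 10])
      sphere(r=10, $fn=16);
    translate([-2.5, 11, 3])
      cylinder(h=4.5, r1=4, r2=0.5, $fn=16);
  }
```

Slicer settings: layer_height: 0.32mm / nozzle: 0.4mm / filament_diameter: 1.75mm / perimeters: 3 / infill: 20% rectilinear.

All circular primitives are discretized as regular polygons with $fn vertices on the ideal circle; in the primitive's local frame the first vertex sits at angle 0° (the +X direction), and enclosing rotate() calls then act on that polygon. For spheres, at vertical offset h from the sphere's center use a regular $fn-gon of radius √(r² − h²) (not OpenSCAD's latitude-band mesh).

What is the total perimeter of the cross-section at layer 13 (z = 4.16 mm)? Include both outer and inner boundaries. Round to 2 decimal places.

At z = 4.16 mm: the r=10 sphere contributes a regular 16-gon of circumradius √(10²−5.84²) = 8.118 (perimeter = 2·16·8.118·sin(180°/16) = 50.68 mm); the cone at (-2.5, 11) contributes a regular 16-gon of circumradius 3.098 (interpolated between r1=4 and r2=0.5 at t=0.258) (perimeter = 2·16·3.098·sin(180°/16) = 19.34 mm); Combining (union): the 2 present regions are separate (no shared area or edge), so areas and boundary lengths simply add and each stays a separate island — boundary = 70.02 mm; (whole slice rotated 60° about Z — lengths, areas and connectivity unchanged). Overall, the cross-section has 2 separate islands. Total boundary length (outer) = 70.02 mm.

70.02 mm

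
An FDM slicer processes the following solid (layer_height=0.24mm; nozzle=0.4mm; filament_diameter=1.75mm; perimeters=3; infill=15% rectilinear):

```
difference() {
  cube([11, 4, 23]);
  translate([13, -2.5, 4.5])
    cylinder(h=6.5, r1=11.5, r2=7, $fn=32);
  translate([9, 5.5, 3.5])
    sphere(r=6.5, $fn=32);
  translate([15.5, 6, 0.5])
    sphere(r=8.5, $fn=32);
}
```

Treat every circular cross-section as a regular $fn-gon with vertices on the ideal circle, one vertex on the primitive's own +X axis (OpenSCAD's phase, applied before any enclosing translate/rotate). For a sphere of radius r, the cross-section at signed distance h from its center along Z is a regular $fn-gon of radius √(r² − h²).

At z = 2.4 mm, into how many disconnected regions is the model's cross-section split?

At z = 2.4 mm: the cube is present — its section is the full 11×4 rectangle; the cone at (13, -2.5) is not intersected at this z (z outside [4.5, 11]); the r=6.5 sphere at (9, 5.5) contributes a regular 32-gon of circumradius √(6.5²−1.1²) = 6.406; the r=8.5 sphere at (15.5, 6) slices to a regular 32-gon of circumradius 8.285 (√(r²−h²) with h=1.9 from center); After the difference (first − rest): starting from the 11×4 cube, the r=6.5 sphere at (9, 5.5) partially overlaps it — only the 28.59 mm² overlap (of its 128.10 mm²) is removed, clipping the outline; the r=8.5 sphere at (15.5, 6) misses the remaining region (no effect) — 1 connected region. The result has 1 disconnected region.

1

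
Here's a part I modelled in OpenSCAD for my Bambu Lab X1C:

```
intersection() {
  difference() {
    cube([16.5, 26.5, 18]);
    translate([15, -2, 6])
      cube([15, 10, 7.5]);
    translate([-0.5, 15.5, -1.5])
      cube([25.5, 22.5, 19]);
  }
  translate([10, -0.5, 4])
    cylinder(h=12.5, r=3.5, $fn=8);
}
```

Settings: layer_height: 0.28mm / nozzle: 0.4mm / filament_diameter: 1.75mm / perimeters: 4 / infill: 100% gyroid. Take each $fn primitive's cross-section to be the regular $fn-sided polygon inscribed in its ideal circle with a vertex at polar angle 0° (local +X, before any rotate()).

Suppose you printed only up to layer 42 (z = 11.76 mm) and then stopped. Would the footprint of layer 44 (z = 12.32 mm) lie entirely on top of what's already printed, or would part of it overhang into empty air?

Compare the two slices. At z = 11.76: the cube (footprint 16.5×26.5) is included at this height (area 437.25 mm²); the cube at (15, -2) (footprint 15×10) is included at this height (area 150.00 mm²); the cube at (-0.5, 15.5) is present — its section is the full 25.5×22.5 rectangle (area 573.75 mm²); Subtracting the remaining from the first: starting from the 16.5×26.5 cube (437.25 mm²), the 15×10 cube at (15, -2) partially overlaps it — only the 12.00 mm² overlap (of its 150.00 mm²) is removed, clipping the outline; the 25.5×22.5 cube at (-0.5, 15.5) partially overlaps it — only the 181.50 mm² overlap (of its 573.75 mm²) is removed, clipping the outline — area = 243.75 mm²; the r=3.5 cylinder at (10, -0.5) gives a regular 8-gon of circumradius 3.5 (constant along its height) (area = (8/2)·3.500²·sin(360°/8) = 34.65 mm²); After intersecting: the r=3.5 cylinder at (10, -0.5) partially overlaps that combined region; clipping to the common part keeps 13.93 mm² — area = 13.93 mm². At z = 12.32: the cube is present — its section is the full 16.5×26.5 rectangle (area 437.25 mm²); the cube at (15, -2) is present — its section is the full 15×10 rectangle (area 150.00 mm²); the cube at (-0.5, 15.5) is present — its section is the full 25.5×22.5 rectangle (area 573.75 mm²); Taking the first minus the rest: starting from the 16.5×26.5 cube (437.25 mm²), the 15×10 cube at (15, -2) partially overlaps it — only the 12.00 mm² overlap (of its 150.00 mm²) is removed, clipping the outline; the 25.5×22.5 cube at (-0.5, 15.5) partially overlaps it — only the 181.50 mm² overlap (of its 573.75 mm²) is removed, clipping the outline — area = 243.75 mm²; the r=3.5 cylinder at (10, -0.5) gives a regular 8-gon of circumradius 3.5 (constant along its height) (area = (8/2)·3.500²·sin(360°/8) = 34.65 mm²); After intersecting: the r=3.5 cylinder at (10, -0.5) partially overlaps that combined region; clipping to the common part keeps 13.93 mm² — area = 13.93 mm². Checking containment: the cross-section at z = 12.32 is a subset of the cross-section at z = 11.76.

entirely on top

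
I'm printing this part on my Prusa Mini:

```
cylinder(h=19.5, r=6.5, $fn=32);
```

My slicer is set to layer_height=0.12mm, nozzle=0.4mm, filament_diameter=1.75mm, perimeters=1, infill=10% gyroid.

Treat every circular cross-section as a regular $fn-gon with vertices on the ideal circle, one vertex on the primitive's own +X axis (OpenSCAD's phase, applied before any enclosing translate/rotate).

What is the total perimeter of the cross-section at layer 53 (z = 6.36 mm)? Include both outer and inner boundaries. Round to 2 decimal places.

At z = 6.36 mm: the cylinder: section is a regular 32-gon, circumradius r=6.5 (perimeter = 2·32·6.500·sin(180°/32) = 40.78 mm). Overall, the cross-section is a single solid region. Total boundary length (outer) = 40.78 mm.

40.78 mm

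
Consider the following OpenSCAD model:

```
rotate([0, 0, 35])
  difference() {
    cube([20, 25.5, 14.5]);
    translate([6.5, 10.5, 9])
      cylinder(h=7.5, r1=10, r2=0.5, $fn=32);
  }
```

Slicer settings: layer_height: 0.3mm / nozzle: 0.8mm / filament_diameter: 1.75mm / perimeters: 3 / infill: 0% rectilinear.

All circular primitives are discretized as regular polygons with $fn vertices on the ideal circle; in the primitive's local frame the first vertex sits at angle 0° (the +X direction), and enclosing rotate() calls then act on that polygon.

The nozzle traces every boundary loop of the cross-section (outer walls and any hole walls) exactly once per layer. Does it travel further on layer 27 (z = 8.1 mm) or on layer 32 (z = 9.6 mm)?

layer 32 (z = 9.6 mm)

Layer 27 (z = 8.1): the cube is present — its section is the full 20×25.5 rectangle (perimeter 91.00 mm); the cone at (6.5, 10.5) is not intersected at this z (z outside [9, 16.5]); Subtracting the remaining from the first: none of the subtracted shapes is present at this height, so the 20×25.5 cube is unchanged — boundary = 91.00 mm; (rotated 35° about Z; rotation is an isometry so areas/perimeters/island counts are preserved). So its perimeter = 91.00 mm. Layer 32 (z = 9.6): the cube is present — its section is the full 20×25.5 rectangle (perimeter 91.00 mm); the cone at (6.5, 10.5): at t=0.080 of its height the radius interpolates to r₁+(r₂−r₁)t = 9.240, giving a regular 32-gon of that circumradius (perimeter = 2·32·9.240·sin(180°/32) = 57.96 mm); After the difference (first − rest): starting from the 20×25.5 cube, the cone at (6.5, 10.5) partially overlaps it — only the 242.12 mm² overlap (of its 266.50 mm²) is removed, clipping the outline — boundary = 121.26 mm; (rotated 35° about Z; rotation is an isometry so areas/perimeters/island counts are preserved). So its perimeter = 121.26 mm. Layer 32 is larger (121.26 vs 91.00 mm).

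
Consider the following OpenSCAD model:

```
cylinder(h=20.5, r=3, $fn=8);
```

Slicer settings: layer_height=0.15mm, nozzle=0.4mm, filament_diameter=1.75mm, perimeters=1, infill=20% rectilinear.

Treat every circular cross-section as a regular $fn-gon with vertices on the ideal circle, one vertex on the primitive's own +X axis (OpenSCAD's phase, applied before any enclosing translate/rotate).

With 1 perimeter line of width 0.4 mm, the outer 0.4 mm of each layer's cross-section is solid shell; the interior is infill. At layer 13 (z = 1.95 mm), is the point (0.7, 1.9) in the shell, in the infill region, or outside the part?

At z = 1.95 mm: the r=3 cylinder contributes a regular 8-gon of circumradius 3. Overall, the cross-section is a single solid region. The nearest boundary edge runs (2.12, 2.12)→(0.00, 3.00); distance from the point to it = 0.75 mm. The point is inside the cross-section and 0.75 mm from the nearest boundary — more than the 0.4 mm shell width (1 × 0.4), so it's in the infill interior.

infill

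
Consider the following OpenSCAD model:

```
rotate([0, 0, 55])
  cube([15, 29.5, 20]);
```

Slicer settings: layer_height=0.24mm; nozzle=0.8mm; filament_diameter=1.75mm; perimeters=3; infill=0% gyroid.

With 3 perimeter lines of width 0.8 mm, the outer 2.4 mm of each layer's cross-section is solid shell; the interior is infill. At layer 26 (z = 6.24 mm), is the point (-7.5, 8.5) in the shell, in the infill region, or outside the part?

infill

At z = 6.24 mm: the cube is present — its section is the full 15×29.5 rectangle; (rotated 55° about Z; rotation is an isometry so areas/perimeters/island counts are preserved). Overall, the cross-section is a single solid region. Undo the 55° rotation: the query point maps to (2.661, 11.019) in the un-rotated model frame. The nearest boundary edge runs (0.00, 29.50)→(0.00, 0.00); distance from the point to it = 2.66 mm. The point is inside the cross-section and 2.66 mm from the nearest boundary — more than the 2.4 mm shell width (3 × 0.8), so it's in the infill interior.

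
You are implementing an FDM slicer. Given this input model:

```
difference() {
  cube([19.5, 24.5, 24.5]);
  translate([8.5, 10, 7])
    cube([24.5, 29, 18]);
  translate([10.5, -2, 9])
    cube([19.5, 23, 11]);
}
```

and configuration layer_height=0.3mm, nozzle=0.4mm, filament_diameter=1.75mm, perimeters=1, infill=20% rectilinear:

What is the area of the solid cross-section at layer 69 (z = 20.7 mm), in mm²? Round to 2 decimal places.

318.25 mm²

At z = 20.7 mm: the cube (footprint 19.5×24.5) is included at this height (area 477.75 mm²); the 24.5×29 cube at (8.5, 10) contributes its full rectangle (area 710.50 mm²); the cube at (10.5, -2) is absent (z outside [9, 20]); Taking the first minus the rest: starting from the 19.5×24.5 cube (477.75 mm²), the 24.5×29 cube at (8.5, 10) partially overlaps it — only the 159.50 mm² overlap (of its 710.50 mm²) is removed, clipping the outline — area = 318.25 mm². Overall, the cross-section is a single solid region. Net area = 318.25 mm².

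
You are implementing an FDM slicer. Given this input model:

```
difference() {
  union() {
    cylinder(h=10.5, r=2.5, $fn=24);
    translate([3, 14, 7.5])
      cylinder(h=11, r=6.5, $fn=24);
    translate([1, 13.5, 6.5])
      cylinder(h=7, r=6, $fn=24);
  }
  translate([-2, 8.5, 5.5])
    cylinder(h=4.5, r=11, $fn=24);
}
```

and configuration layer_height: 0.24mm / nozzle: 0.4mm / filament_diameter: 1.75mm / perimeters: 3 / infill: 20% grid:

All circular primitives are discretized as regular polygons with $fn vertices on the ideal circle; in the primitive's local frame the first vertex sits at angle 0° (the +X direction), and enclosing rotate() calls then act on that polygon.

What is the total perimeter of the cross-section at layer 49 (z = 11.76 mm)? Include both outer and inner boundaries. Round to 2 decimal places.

43.44 mm

At z = 11.76 mm: the cylinder is absent (z outside [0, 10.5]); the r=6.5 cylinder at (3, 14) contributes a regular 24-gon of circumradius 6.5 (perimeter = 2·24·6.500·sin(180°/24) = 40.72 mm); the cylinder at (1, 13.5): section is a regular 24-gon, circumradius r=6 (perimeter = 2·24·6.000·sin(180°/24) = 37.59 mm); Taking the union: the regions partially overlap (shared area 95.26 mm²), so the edge portions inside another operand are dropped and the merged outline is re-measured after clipping — boundary = 43.44 mm; the cylinder at (-2, 8.5) does not reach this height (z outside [5.5, 10]); Taking the first minus the rest: none of the subtracted shapes is present at this height, so the result so far is unchanged — boundary = 43.44 mm. Overall, the cross-section is a single solid region. Total boundary length (outer) = 43.44 mm.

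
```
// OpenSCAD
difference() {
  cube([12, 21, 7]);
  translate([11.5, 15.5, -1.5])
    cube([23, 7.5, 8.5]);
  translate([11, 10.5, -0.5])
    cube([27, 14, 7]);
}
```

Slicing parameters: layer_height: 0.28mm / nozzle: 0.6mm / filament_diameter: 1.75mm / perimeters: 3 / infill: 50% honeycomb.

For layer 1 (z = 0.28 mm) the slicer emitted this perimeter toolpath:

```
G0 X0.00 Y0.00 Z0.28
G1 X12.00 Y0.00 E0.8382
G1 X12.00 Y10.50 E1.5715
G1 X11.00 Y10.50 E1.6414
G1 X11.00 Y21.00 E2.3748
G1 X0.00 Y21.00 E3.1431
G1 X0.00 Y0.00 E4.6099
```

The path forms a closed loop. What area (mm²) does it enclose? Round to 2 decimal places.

241.50 mm²

Apply the shoelace formula to the sequence of (X, Y) vertices; enclosed area = 241.50 mm².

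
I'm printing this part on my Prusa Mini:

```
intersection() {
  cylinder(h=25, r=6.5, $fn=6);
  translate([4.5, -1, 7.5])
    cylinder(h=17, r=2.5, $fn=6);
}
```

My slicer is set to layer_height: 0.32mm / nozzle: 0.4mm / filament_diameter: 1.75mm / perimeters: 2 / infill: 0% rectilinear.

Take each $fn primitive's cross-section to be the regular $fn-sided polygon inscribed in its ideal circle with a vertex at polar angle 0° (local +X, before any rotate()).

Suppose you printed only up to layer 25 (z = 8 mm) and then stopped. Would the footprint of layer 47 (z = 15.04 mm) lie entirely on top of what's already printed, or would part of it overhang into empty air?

entirely on top

Compare the two slices. At z = 8: the cylinder: section is a regular 6-gon, circumradius r=6.5 (area = (6/2)·6.500²·sin(360°/6) = 109.77 mm²); the r=2.5 cylinder at (4.5, -1) gives a regular 6-gon of circumradius 2.5 (constant along its height) (area = (6/2)·2.500²·sin(360°/6) = 16.24 mm²); Taking the intersection: the r=2.5 cylinder at (4.5, -1) partially overlaps the r=6.5 cylinder; clipping to the common part keeps 13.40 mm² — area = 13.40 mm². At z = 15.04: the r=6.5 cylinder contributes a regular 6-gon of circumradius 6.5 (area = (6/2)·6.500²·sin(360°/6) = 109.77 mm²); the cylinder at (4.5, -1): section is a regular 6-gon, circumradius r=2.5 (area = (6/2)·2.500²·sin(360°/6) = 16.24 mm²); Keeping only the common overlap: the r=2.5 cylinder at (4.5, -1) partially overlaps the r=6.5 cylinder; clipping to the common part keeps 13.40 mm² — area = 13.40 mm². Checking containment: the cross-section at z = 15.04 is a subset of the cross-section at z = 8.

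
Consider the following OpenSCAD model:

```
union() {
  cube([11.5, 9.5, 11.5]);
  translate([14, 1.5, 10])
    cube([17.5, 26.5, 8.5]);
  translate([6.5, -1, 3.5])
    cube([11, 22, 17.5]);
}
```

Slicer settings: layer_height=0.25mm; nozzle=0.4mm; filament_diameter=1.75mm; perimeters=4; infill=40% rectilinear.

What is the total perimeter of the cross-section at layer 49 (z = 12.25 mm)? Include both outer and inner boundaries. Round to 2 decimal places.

At z = 12.25 mm: the cube is not intersected at this z (z outside [0, 11.5]); the 17.5×26.5 cube at (14, 1.5) contributes its full rectangle (perimeter 88.00 mm); the cube at (6.5, -1) (footprint 11×22) is included at this height (perimeter 66.00 mm); Merging all regions: the regions partially overlap (shared area 68.25 mm²), so the edge portions inside another operand are dropped and the merged outline is re-measured after clipping — boundary = 108.00 mm. Overall, the cross-section is a single solid region. Total boundary length (outer) = 108.00 mm.

108.00 mm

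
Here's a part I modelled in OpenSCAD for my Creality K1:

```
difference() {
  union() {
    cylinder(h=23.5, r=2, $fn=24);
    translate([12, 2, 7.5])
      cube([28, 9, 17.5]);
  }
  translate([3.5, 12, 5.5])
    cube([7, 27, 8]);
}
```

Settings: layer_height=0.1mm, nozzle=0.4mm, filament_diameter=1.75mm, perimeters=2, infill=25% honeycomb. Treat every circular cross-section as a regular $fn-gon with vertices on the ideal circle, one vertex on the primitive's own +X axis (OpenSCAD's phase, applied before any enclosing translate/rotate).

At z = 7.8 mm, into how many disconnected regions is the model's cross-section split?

2

At z = 7.8 mm: the r=2 cylinder gives a regular 24-gon of circumradius 2 (constant along its height); the cube at (12, 2) is present — its section is the full 28×9 rectangle; Merging all regions: the 2 present regions are separate (no shared area or edge), so areas and boundary lengths simply add and each stays a separate island — 2 connected regions; the cube at (3.5, 12) is present — its section is the full 7×27 rectangle; Taking the first minus the rest: starting from that combined region, the 7×27 cube at (3.5, 12) misses the remaining region (no effect) — 2 connected regions. The result has 2 disconnected regions.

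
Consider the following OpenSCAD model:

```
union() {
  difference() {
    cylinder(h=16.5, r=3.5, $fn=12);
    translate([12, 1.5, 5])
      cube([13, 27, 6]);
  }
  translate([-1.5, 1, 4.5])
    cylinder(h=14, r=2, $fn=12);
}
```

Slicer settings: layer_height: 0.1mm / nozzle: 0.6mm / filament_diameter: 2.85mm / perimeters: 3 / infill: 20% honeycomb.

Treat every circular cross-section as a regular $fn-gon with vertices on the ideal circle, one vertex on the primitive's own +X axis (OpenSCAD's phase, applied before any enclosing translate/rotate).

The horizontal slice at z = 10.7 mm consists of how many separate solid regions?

At z = 10.7 mm: the cylinder: section is a regular 12-gon, circumradius r=3.5; the cube at (12, 1.5) is present — its section is the full 13×27 rectangle; Taking the first minus the rest: starting from the r=3.5 cylinder, the 13×27 cube at (12, 1.5) misses the remaining region (no effect) — 1 connected region; the r=2 cylinder at (-1.5, 1) gives a regular 12-gon of circumradius 2 (constant along its height); Taking the union: the regions partially overlap (shared area 11.27 mm²), so overlapping operands fuse into one piece — 1 connected region. The result has 1 disconnected region.

1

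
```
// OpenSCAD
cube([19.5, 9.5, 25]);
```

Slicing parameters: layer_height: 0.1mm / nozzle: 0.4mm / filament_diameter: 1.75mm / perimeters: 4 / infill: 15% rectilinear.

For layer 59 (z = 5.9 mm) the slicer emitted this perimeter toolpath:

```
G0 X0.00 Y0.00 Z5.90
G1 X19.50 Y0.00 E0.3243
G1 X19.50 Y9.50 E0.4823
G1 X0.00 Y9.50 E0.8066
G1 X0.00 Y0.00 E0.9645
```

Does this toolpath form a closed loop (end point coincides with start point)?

Start point (G0): (0.00, 0.00). End point (last G1): the path returns to the start — closed.

yes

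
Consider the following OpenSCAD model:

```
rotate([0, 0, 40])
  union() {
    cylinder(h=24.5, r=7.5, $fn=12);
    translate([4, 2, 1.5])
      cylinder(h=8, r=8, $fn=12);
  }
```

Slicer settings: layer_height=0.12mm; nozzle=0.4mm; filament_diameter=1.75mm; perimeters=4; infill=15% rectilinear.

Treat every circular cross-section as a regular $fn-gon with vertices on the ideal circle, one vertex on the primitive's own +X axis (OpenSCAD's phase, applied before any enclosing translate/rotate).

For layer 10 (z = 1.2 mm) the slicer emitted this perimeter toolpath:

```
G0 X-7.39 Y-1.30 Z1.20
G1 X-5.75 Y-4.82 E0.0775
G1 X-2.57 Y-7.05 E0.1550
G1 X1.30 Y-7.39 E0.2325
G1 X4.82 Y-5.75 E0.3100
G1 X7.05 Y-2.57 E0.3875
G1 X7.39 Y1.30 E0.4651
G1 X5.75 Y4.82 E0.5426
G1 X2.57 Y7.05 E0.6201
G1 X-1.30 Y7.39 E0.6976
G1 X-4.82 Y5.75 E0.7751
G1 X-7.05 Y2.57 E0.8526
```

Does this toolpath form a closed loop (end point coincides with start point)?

Start point (G0): (-7.39, -1.30). End point (last G1): the path does not return to the start — open.

no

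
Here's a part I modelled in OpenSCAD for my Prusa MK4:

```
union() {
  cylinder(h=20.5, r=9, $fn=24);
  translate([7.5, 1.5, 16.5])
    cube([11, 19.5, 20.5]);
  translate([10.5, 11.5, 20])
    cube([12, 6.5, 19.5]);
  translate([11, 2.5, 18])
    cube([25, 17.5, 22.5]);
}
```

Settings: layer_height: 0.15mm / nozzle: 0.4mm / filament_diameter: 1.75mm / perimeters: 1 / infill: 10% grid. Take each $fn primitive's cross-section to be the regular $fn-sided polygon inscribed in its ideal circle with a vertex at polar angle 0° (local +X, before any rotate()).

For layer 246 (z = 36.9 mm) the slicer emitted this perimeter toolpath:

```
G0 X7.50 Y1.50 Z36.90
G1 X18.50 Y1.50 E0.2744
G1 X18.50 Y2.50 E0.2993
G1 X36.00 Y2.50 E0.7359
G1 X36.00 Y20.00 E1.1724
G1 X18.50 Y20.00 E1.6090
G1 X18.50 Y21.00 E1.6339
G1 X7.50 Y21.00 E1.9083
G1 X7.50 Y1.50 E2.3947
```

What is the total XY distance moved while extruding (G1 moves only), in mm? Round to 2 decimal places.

Sum the Euclidean lengths of each G1 segment: total = 96.00 mm.

96.00 mm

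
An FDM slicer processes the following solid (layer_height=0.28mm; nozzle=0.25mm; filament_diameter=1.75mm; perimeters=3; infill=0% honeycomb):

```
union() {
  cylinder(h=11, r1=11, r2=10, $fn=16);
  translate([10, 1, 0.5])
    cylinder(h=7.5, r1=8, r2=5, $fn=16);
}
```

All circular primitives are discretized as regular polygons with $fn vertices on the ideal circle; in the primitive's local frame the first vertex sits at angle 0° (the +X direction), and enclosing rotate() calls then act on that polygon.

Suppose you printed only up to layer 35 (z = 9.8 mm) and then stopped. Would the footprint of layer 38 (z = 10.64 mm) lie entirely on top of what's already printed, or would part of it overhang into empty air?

entirely on top

Compare the two slices. At z = 9.8: the cone contributes a regular 16-gon of circumradius 10.109 (interpolated between r1=11 and r2=10 at t=0.891) (area = (16/2)·10.109²·sin(360°/16) = 312.86 mm²); the cone at (10, 1) is absent (z outside [0.5, 8]); Taking the union: only the cone is present, so the union is just that shape — area = 312.86 mm². At z = 10.64: the cone (r1=11→r2=10) has section circumradius 10.033 here — a regular 16-gon (area = (16/2)·10.033²·sin(360°/16) = 308.15 mm²); the cone at (10, 1) is absent (z outside [0.5, 8]); Taking the union: only the cone is present, so the union is just that shape — area = 308.15 mm². Checking containment: the cross-section at z = 10.64 is a subset of the cross-section at z = 9.8.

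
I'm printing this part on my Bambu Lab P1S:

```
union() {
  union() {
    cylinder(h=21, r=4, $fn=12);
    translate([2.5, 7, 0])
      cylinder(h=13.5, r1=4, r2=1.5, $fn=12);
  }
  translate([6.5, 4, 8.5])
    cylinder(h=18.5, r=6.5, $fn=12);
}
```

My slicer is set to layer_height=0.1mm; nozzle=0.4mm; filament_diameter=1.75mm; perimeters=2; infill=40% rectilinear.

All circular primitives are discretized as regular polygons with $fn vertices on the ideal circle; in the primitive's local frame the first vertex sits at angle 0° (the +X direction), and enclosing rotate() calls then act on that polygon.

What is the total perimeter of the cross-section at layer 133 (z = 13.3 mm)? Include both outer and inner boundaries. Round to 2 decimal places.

At z = 13.3 mm: the cylinder: section is a regular 12-gon, circumradius r=4 (perimeter = 2·12·4.000·sin(180°/12) = 24.85 mm); the cone at (2.5, 7): at t=0.985 of its height the radius interpolates to r₁+(r₂−r₁)t = 1.537, giving a regular 12-gon of that circumradius (perimeter = 2·12·1.537·sin(180°/12) = 9.55 mm); Combining (union): the 2 present regions are separate (no shared area or edge), so areas and boundary lengths simply add and each stays a separate island — boundary = 34.39 mm; the r=6.5 cylinder at (6.5, 4) contributes a regular 12-gon of circumradius 6.5 (perimeter = 2·12·6.500·sin(180°/12) = 40.38 mm); Merging all regions: the regions partially overlap (shared area 18.78 mm²), so the edge portions inside another operand are dropped and the merged outline is re-measured after clipping — boundary = 50.29 mm. Overall, the cross-section is a single solid region. Total boundary length (outer) = 50.29 mm.

50.29 mm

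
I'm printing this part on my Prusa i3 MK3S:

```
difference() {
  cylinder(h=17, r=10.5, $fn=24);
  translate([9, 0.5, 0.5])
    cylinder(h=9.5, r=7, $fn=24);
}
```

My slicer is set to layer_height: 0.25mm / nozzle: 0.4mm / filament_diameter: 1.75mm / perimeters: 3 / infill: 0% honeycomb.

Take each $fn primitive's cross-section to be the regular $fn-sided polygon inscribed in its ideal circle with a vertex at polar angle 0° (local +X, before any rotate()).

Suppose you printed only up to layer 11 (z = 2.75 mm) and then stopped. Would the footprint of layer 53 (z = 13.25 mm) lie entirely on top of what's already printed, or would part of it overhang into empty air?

Compare the two slices. At z = 2.75: the r=10.5 cylinder gives a regular 24-gon of circumradius 10.5 (constant along its height) (area = (24/2)·10.500²·sin(360°/24) = 342.42 mm²); the r=7 cylinder at (9, 0.5) contributes a regular 24-gon of circumradius 7 (area = (24/2)·7.000²·sin(360°/24) = 152.19 mm²); Subtracting the remaining from the first: starting from the r=10.5 cylinder (342.42 mm²), the r=7 cylinder at (9, 0.5) partially overlaps it — only the 84.39 mm² overlap (of its 152.19 mm²) is removed, clipping the outline — area = 258.03 mm². At z = 13.25: the r=10.5 cylinder gives a regular 24-gon of circumradius 10.5 (constant along its height) (area = (24/2)·10.500²·sin(360°/24) = 342.42 mm²); the cylinder at (9, 0.5) is absent (z outside [0.5, 10]); Subtracting the remaining from the first: none of the subtracted shapes is present at this height, so the r=10.5 cylinder is unchanged — area = 342.42 mm². Checking containment: at z = 13.25 the cross-section extends beyond the z = 2.75 cross-section by about 84.39 mm².

part overhangs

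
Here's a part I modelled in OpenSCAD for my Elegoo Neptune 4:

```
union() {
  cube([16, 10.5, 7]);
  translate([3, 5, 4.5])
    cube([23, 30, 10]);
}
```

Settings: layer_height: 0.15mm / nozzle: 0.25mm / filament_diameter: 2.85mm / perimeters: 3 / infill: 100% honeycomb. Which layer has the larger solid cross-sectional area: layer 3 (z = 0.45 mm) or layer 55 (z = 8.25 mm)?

Layer 3 (z = 0.45): the cube (footprint 16×10.5) is included at this height (area 168.00 mm²); the cube at (3, 5) does not reach this height (z outside [4.5, 14.5]); Taking the union: only the 16×10.5 cube is present, so the union is just that shape — area = 168.00 mm². So its area = 168.00 mm². Layer 55 (z = 8.25): the cube is absent (z outside [0, 7]); the cube at (3, 5) is present — its section is the full 23×30 rectangle (area 690.00 mm²); Taking the union: only the 23×30 cube at (3, 5) is present, so the union is just that shape — area = 690.00 mm². So its area = 690.00 mm². Layer 55 is larger (690.00 vs 168.00 mm²).

layer 55 (z = 8.25 mm)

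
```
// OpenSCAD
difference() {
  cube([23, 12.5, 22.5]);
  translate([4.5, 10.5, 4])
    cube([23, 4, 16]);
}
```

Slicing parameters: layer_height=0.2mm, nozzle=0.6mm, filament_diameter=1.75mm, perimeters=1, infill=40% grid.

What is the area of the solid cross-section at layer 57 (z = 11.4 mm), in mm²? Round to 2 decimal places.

250.50 mm²

At z = 11.4 mm: the cube is present — its section is the full 23×12.5 rectangle (area 287.50 mm²); the cube at (4.5, 10.5) (footprint 23×4) is included at this height (area 92.00 mm²); Subtracting the remaining from the first: starting from the 23×12.5 cube (287.50 mm²), the 23×4 cube at (4.5, 10.5) partially overlaps it — only the 37.00 mm² overlap (of its 92.00 mm²) is removed, clipping the outline — area = 250.50 mm². Overall, the cross-section is a single solid region. Net area = 250.50 mm².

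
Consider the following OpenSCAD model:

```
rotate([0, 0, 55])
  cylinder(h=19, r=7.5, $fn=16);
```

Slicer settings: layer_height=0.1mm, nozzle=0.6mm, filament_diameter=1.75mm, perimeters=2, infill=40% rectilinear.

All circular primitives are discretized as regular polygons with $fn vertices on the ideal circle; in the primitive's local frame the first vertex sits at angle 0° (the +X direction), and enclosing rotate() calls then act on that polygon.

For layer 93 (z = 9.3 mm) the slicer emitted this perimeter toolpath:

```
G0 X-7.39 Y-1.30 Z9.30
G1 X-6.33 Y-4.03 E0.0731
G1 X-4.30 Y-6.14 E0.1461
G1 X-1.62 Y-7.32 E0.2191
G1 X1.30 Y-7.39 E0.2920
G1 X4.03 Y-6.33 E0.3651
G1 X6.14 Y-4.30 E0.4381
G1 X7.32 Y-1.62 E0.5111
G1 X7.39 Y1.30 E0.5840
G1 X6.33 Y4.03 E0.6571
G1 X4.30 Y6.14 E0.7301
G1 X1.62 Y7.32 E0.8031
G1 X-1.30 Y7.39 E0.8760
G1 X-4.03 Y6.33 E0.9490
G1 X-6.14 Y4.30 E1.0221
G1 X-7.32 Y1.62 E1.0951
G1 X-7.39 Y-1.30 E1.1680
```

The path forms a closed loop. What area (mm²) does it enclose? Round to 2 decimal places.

Apply the shoelace formula to the sequence of (X, Y) vertices; enclosed area = 172.21 mm².

172.21 mm²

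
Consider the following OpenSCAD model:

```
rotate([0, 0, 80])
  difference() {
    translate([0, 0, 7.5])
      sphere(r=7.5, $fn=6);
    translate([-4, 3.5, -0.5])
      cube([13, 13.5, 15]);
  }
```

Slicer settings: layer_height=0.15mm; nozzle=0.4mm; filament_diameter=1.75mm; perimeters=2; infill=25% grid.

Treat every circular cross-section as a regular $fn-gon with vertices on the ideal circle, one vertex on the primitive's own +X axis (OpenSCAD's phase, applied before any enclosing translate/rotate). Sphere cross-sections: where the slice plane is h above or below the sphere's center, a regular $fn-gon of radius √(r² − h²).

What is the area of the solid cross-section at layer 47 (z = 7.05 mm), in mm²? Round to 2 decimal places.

120.00 mm²

At z = 7.05 mm: the r=7.5 sphere slices to a regular 6-gon of circumradius 7.486 (√(r²−h²) with h=0.45 from center) (area = (6/2)·7.486²·sin(360°/6) = 145.62 mm²); the cube at (-4, 3.5) (footprint 13×13.5) is included at this height (area 175.50 mm²); After the difference (first − rest): starting from the r=7.5 sphere (145.62 mm²), the 13×13.5 cube at (-4, 3.5) partially overlaps it — only the 25.61 mm² overlap (of its 175.50 mm²) is removed, clipping the outline — area = 120.00 mm²; (whole slice rotated 80° about Z — lengths, areas and connectivity unchanged). Overall, the cross-section is a single solid region. Net area = 120.00 mm².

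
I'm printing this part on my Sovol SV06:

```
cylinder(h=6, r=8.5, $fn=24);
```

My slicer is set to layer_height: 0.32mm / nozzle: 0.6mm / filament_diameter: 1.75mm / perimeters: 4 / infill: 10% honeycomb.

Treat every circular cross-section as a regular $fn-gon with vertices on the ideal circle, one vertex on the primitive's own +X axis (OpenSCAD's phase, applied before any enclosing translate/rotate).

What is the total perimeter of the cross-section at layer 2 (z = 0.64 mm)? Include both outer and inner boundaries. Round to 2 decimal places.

At z = 0.64 mm: the cylinder: section is a regular 24-gon, circumradius r=8.5 (perimeter = 2·24·8.500·sin(180°/24) = 53.25 mm). Overall, the cross-section is a single solid region. Total boundary length (outer) = 53.25 mm.

53.25 mm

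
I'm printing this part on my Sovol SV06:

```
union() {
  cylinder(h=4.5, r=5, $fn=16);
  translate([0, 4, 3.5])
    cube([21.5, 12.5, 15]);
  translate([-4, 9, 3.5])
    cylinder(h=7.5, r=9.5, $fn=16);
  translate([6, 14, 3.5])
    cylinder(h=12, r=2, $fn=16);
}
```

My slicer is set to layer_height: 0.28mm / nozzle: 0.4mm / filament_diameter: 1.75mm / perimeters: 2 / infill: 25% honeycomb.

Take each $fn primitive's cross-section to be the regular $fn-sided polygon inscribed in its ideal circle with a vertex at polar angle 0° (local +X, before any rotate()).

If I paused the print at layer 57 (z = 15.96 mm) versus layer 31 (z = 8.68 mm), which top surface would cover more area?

layer 31 (z = 8.68 mm)

Layer 57 (z = 15.96): the cylinder does not reach this height (z outside [0, 4.5]); the cube at (0, 4) is present — its section is the full 21.5×12.5 rectangle (area 268.75 mm²); the cylinder at (-4, 9) is absent (z outside [3.5, 11]); the cylinder at (6, 14) is absent (z outside [3.5, 15.5]); Combining (union): only the 21.5×12.5 cube at (0, 4) is present, so the union is just that shape — area = 268.75 mm². So its area = 268.75 mm². Layer 31 (z = 8.68): the cylinder is not intersected at this z (z outside [0, 4.5]); the 21.5×12.5 cube at (0, 4) contributes its full rectangle (area 268.75 mm²); the cylinder at (-4, 9): section is a regular 16-gon, circumradius r=9.5 (area = (16/2)·9.500²·sin(360°/16) = 276.30 mm²); the cylinder at (6, 14): section is a regular 16-gon, circumradius r=2 (area = (16/2)·2.000²·sin(360°/16) = 12.25 mm²); Taking the union: the regions partially overlap — summed areas 557.29 mm² minus the doubly-counted overlap 68.72 mm² gives 488.57 mm² — area = 488.57 mm². So its area = 488.57 mm². Layer 31 is larger (488.57 vs 268.75 mm²).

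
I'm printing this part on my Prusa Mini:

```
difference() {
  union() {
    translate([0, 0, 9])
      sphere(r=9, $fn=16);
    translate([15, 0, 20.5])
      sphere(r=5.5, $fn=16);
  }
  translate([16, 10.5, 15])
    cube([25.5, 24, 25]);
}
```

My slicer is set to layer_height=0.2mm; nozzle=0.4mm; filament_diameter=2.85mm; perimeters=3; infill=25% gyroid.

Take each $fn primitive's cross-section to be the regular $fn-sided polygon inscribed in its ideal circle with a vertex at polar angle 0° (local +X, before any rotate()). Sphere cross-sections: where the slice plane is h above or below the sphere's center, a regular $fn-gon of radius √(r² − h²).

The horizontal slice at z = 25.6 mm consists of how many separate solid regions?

At z = 25.6 mm: the sphere is absent (|z−center|=16.600 > r=9); the r=5.5 sphere at (15, 0) contributes a regular 16-gon of circumradius √(5.5²−5.1²) = 2.059; Merging all regions: only the r=5.5 sphere at (15, 0) is present, so the union is just that shape — 1 connected region; the cube at (16, 10.5) (footprint 25.5×24) is included at this height; Taking the first minus the rest: starting from the result so far, the 25.5×24 cube at (16, 10.5) misses the remaining region (no effect) — 1 connected region. The result has 1 disconnected region.

1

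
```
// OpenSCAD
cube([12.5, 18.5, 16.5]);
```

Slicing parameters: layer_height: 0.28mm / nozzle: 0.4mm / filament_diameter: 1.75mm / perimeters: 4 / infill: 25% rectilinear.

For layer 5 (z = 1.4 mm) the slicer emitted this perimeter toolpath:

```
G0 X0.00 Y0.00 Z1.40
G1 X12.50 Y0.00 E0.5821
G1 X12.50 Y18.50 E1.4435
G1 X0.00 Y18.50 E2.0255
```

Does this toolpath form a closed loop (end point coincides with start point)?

Start point (G0): (0.00, 0.00). End point (last G1): the path does not return to the start — open.

no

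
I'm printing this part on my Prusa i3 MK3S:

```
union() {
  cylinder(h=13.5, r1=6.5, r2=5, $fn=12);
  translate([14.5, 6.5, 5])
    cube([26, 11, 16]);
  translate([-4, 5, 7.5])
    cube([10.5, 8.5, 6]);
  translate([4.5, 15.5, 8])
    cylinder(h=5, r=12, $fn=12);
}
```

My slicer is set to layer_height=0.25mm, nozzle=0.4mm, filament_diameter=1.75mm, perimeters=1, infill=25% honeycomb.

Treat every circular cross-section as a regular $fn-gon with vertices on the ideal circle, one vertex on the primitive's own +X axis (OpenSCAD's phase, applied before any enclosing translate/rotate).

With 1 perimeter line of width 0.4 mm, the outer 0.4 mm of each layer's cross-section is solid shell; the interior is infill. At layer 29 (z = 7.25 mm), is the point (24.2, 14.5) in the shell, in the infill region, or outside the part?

At z = 7.25 mm: the cone (r1=6.5→r2=5) has section circumradius 5.694 here — a regular 12-gon; the cube at (14.5, 6.5) (footprint 26×11) is included at this height; the cube at (-4, 5) is absent (z outside [7.5, 13.5]); the cylinder at (4.5, 15.5) does not reach this height (z outside [8, 13]); Taking the union: the 2 present regions are separate (no shared area or edge), so areas and boundary lengths simply add and each stays a separate island — 2 connected regions. Overall, the cross-section has 2 separate islands. The nearest boundary edge runs (14.50, 17.50)→(40.50, 17.50); distance from the point to it = 3.00 mm. (Shell/infill is judged within the island containing the point — the largest one.) The point is inside the cross-section and 3.00 mm from the nearest boundary — more than the 0.4 mm shell width (1 × 0.4), so it's in the infill interior.

infill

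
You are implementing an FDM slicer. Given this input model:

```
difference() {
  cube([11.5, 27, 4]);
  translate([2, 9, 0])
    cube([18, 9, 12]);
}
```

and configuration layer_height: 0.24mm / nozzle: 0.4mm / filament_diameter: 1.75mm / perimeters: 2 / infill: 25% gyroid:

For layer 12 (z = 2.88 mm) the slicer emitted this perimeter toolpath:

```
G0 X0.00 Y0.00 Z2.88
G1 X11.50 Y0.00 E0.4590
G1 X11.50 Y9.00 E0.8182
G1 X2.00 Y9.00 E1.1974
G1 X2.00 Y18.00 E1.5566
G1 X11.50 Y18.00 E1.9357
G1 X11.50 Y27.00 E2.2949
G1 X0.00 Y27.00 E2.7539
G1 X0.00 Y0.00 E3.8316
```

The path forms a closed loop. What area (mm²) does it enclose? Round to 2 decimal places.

225.00 mm²

Apply the shoelace formula to the sequence of (X, Y) vertices; enclosed area = 225.00 mm².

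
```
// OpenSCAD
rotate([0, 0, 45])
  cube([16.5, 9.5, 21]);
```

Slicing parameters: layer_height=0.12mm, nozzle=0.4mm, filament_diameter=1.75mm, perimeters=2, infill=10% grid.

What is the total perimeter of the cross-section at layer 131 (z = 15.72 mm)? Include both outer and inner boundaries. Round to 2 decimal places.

At z = 15.72 mm: the cube (footprint 16.5×9.5) is included at this height (perimeter 52.00 mm); (rotated 45° about Z; rotation is an isometry so areas/perimeters/island counts are preserved). Overall, the cross-section is a single solid region. Total boundary length (outer) = 52.00 mm.

52.00 mm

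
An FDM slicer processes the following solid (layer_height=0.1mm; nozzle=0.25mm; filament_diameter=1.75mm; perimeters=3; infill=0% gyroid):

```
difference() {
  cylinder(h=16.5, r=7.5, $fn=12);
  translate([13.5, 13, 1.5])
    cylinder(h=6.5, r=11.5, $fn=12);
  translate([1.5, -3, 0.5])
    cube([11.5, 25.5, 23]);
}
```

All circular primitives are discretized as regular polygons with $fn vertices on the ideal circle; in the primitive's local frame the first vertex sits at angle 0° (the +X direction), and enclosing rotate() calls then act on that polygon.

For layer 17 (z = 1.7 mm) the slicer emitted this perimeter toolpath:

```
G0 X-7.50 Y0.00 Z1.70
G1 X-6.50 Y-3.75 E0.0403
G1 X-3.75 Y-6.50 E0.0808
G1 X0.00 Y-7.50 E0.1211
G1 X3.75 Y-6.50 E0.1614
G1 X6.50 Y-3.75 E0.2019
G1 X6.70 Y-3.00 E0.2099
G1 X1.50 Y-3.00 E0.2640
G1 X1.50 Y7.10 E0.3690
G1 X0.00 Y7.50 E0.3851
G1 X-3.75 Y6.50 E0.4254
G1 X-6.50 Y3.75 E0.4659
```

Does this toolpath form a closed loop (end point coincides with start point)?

Start point (G0): (-7.50, 0.00). End point (last G1): the path does not return to the start — open.

no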